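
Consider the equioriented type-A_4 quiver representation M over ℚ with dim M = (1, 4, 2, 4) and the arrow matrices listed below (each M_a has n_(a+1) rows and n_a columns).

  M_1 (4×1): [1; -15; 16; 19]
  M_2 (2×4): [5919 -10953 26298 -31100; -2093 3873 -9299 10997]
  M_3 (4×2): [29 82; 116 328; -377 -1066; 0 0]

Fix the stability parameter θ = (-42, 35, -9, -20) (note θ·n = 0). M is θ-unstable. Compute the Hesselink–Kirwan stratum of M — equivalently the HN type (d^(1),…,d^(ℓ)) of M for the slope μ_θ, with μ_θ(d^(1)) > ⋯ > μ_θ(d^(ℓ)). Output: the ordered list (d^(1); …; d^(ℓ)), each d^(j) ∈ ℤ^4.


Interval decomposition of M: I[1,3], I[2,2]^2, I[2,4], I[4,4]^3.
HN type (ℓ=5): μ^(1)=35; μ^(2)=13; μ^(3)=2; μ^(4)=-20; μ^(5)=-42

((0, 2, 0, 0); (0, 1, 1, 0); (0, 1, 1, 1); (0, 0, 0, 3); (1, 0, 0, 0))


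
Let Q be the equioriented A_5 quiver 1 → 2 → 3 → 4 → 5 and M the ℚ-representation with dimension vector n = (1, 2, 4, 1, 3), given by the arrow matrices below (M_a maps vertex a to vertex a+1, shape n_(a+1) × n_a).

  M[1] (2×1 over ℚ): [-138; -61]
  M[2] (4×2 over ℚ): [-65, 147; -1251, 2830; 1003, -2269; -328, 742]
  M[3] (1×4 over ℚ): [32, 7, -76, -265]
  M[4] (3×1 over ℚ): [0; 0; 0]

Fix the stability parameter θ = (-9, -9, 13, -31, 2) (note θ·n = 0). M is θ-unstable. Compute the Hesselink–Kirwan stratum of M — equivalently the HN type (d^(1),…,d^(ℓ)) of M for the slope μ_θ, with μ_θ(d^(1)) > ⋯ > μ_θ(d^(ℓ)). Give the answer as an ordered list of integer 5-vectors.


Via rank(M_{q-1}∘⋯∘M_p): M ≅ I[1,4], I[2,3], I[3,3]^2, I[5,5]^3.
μ_θ-semistable layers: μ^(1)=13; μ^(2)=2; μ^(3)=-9

((0, 0, 3, 0, 0); (0, 0, 0, 0, 3); (1, 2, 1, 1, 0))


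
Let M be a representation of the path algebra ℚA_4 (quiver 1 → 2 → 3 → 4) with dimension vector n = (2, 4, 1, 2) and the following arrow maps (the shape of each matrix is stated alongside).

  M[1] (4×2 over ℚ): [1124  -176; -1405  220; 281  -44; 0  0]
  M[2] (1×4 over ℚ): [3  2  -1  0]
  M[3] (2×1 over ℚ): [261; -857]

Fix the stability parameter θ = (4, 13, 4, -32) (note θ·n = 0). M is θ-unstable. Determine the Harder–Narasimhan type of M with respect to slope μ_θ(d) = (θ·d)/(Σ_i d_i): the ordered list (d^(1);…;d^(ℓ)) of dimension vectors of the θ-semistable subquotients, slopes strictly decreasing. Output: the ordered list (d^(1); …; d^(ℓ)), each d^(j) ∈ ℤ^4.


Interval decomposition of M: I[1,1], I[1,4], I[2,2]^3, I[4,4].
HN type (ℓ=4): μ^(1)=13; μ^(2)=4; μ^(3)=-11/4; μ^(4)=-32

((0, 3, 0, 0); (1, 0, 0, 0); (1, 1, 1, 1); (0, 0, 0, 1))


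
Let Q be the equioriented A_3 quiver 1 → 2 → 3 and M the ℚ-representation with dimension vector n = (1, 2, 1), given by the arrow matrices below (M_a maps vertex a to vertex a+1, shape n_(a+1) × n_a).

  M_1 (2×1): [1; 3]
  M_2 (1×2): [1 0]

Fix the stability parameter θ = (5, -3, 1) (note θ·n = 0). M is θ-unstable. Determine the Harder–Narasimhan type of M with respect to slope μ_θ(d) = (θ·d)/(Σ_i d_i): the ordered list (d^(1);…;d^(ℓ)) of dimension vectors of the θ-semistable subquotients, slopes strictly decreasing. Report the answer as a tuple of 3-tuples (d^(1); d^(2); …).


Barcode: M ≅ I[1,3], I[2,2]. HN layers by μ_θ (2 steps, strictly decreasing):
  μ^(1)=1; μ^(2)=-3

((1, 1, 1); (0, 1, 0))


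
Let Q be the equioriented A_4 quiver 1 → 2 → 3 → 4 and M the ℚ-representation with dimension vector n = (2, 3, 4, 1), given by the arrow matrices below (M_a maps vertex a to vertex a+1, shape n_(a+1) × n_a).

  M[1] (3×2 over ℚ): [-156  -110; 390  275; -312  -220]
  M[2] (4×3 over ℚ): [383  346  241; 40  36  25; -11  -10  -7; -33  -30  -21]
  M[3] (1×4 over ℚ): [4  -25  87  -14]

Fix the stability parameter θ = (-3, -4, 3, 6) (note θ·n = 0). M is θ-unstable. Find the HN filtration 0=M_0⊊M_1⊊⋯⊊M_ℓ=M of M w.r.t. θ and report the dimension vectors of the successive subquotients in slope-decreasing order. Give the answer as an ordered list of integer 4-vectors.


Interval decomposition of M: I[1,1], I[1,2], I[2,3], I[2,4], I[3,3]^2.
HN type (ℓ=5): μ^(1)=6; μ^(2)=3; μ^(3)=-3; μ^(4)=-7/2; μ^(5)=-4

((0, 0, 0, 1); (0, 0, 4, 0); (1, 0, 0, 0); (1, 1, 0, 0); (0, 2, 0, 0))


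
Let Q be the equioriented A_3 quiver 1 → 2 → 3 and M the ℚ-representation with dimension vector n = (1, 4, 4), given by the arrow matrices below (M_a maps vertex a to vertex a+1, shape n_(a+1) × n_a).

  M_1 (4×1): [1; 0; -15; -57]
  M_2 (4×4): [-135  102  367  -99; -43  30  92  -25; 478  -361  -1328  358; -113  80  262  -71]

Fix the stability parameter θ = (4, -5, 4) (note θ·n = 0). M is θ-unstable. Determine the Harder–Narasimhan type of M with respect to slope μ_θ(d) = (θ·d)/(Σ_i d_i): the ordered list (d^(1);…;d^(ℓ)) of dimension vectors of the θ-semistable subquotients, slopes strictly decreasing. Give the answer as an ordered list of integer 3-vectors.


Barcode: M ≅ I[1,3], I[2,2], I[2,3]^2, I[3,3]. HN layers by μ_θ (3 steps, strictly decreasing):
  μ^(1)=4; μ^(2)=-1/2; μ^(3)=-5

((0, 0, 4); (1, 1, 0); (0, 3, 0))


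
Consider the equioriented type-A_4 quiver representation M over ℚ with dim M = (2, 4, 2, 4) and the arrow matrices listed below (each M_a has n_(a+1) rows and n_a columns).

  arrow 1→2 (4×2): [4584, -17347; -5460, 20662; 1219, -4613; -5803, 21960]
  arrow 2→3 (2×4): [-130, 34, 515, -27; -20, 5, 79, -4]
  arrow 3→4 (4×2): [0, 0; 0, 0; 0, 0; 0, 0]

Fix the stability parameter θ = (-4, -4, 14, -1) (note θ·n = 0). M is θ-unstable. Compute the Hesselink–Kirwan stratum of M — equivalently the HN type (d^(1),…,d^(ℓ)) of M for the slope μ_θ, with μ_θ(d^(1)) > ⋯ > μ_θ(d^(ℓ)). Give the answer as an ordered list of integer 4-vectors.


Barcode: M ≅ I[1,3]^2, I[2,2]^2, I[4,4]^4. HN layers by μ_θ (3 steps, strictly decreasing):
  μ^(1)=14; μ^(2)=-1; μ^(3)=-4

((0, 0, 2, 0); (0, 0, 0, 4); (2, 4, 0, 0))


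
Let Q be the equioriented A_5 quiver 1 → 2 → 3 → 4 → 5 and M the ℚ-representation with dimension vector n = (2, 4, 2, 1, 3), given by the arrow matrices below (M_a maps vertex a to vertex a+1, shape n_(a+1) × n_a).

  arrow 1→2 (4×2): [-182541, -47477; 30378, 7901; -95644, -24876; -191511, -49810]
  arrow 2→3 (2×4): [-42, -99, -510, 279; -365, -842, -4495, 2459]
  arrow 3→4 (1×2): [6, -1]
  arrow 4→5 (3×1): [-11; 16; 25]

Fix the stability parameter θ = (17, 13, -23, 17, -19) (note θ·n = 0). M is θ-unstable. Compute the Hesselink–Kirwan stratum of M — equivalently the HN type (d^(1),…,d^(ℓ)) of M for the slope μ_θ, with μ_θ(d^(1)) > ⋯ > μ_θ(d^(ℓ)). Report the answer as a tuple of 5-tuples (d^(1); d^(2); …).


Barcode: M ≅ I[1,3], I[1,5], I[2,2]^2, I[5,5]^2. HN layers by μ_θ (4 steps, strictly decreasing):
  μ^(1)=13; μ^(2)=7/3; μ^(3)=1; μ^(4)=-19

((0, 2, 0, 0, 0); (1, 1, 1, 0, 0); (1, 1, 1, 1, 1); (0, 0, 0, 0, 2))


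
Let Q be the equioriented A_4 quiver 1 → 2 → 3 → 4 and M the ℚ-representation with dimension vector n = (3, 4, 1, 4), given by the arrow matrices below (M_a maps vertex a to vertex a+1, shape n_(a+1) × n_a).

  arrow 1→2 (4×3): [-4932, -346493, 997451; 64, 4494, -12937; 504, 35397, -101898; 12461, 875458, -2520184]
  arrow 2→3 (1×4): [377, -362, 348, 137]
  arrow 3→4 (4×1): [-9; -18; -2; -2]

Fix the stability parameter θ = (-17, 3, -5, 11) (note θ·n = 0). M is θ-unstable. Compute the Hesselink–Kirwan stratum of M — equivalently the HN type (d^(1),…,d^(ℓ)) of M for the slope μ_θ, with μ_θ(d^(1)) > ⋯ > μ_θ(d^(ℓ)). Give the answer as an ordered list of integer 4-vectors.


Interval decomposition of M: I[1,2]^2, I[1,4], I[2,2], I[4,4]^3.
HN type (ℓ=4): μ^(1)=11; μ^(2)=3; μ^(3)=-1; μ^(4)=-17

((0, 0, 0, 4); (0, 3, 0, 0); (0, 1, 1, 0); (3, 0, 0, 0))


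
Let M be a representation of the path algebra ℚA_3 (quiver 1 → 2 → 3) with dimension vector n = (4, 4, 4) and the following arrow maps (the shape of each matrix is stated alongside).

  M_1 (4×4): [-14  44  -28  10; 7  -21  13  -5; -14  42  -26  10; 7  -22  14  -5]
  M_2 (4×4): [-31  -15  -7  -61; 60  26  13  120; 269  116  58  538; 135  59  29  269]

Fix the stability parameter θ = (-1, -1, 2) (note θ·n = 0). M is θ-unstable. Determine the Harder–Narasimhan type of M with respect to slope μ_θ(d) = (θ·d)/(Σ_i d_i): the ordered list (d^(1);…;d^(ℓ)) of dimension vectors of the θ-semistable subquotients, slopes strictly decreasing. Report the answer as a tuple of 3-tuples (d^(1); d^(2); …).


Via rank(M_{q-1}∘⋯∘M_p): M ≅ I[1,1]^2, I[1,2], I[1,3], I[2,3]^2, I[3,3].
μ_θ-semistable layers: μ^(1)=2; μ^(2)=-1

((0, 0, 4); (4, 4, 0))


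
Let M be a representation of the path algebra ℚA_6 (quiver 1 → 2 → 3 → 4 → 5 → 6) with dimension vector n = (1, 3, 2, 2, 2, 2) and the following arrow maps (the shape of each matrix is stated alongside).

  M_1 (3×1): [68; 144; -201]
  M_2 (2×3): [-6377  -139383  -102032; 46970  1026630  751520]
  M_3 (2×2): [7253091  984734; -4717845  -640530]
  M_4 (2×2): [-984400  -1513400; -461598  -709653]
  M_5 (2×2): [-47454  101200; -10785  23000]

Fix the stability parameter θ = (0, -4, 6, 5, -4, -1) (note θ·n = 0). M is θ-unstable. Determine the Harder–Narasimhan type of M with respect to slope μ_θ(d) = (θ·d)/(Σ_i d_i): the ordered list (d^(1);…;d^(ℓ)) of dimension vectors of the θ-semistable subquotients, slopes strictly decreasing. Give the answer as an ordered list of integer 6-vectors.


Interval decomposition of M: I[1,5], I[2,2]^2, I[3,3], I[4,4], I[5,6], I[6,6].
HN type (ℓ=6): μ^(1)=6; μ^(2)=5; μ^(3)=7/3; μ^(4)=-1; μ^(5)=-2; μ^(6)=-4

((0, 0, 1, 0, 0, 0); (0, 0, 0, 1, 0, 0); (0, 0, 1, 1, 1, 0); (0, 0, 0, 0, 0, 2); (1, 1, 0, 0, 0, 0); (0, 2, 0, 0, 1, 0))


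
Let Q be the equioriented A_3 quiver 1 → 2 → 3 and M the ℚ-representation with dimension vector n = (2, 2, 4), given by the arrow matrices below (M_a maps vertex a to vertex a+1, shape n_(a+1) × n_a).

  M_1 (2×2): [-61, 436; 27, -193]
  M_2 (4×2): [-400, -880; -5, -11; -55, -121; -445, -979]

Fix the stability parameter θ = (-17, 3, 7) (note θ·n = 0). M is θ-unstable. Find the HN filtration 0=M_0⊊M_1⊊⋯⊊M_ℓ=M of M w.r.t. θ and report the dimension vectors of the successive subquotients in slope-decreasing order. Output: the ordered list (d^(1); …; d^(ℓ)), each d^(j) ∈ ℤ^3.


Interval decomposition of M: I[1,2], I[1,3], I[3,3]^3.
HN type (ℓ=3): μ^(1)=7; μ^(2)=3; μ^(3)=-17

((0, 0, 4); (0, 2, 0); (2, 0, 0))


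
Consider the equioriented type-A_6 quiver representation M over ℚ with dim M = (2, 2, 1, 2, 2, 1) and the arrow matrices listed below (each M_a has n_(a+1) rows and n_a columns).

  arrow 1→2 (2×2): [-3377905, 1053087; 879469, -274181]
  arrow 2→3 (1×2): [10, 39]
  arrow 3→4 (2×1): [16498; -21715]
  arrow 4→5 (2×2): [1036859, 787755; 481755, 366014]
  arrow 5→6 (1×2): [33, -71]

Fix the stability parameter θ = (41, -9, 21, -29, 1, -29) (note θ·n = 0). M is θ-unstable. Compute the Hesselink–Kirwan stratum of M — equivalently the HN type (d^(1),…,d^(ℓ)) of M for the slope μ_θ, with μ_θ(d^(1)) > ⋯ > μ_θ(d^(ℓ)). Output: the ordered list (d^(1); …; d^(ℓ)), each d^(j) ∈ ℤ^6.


Interval decomposition of M: I[1,2], I[1,6], I[4,5].
HN type (ℓ=4): μ^(1)=16; μ^(2)=1; μ^(3)=-2/3; μ^(4)=-29

((1, 1, 0, 0, 0, 0); (0, 0, 0, 0, 1, 0); (1, 1, 1, 1, 1, 1); (0, 0, 0, 1, 0, 0))


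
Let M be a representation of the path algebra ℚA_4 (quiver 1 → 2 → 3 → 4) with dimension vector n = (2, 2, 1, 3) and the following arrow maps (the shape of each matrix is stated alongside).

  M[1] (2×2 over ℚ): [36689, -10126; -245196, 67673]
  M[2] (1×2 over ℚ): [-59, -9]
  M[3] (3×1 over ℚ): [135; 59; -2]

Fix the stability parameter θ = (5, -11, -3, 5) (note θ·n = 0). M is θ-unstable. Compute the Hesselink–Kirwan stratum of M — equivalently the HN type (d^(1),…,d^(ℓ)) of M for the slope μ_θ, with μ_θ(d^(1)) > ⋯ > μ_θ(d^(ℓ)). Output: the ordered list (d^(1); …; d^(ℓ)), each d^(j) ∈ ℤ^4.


Interval decomposition of M: I[1,2], I[1,4], I[4,4]^2.
HN type (ℓ=2): μ^(1)=5; μ^(2)=-3

((0, 0, 0, 3); (2, 2, 1, 0))


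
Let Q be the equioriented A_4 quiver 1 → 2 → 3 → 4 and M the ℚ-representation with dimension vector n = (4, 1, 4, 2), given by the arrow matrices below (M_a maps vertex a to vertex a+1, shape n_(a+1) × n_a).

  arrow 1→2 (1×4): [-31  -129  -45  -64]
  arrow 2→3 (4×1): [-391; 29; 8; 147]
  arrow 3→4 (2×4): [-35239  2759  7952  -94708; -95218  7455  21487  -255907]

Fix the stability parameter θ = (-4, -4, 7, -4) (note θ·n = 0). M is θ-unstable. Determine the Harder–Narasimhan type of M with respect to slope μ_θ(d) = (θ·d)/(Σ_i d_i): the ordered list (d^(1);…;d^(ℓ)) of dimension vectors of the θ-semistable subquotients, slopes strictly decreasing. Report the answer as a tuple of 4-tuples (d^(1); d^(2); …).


Barcode: M ≅ I[1,1]^3, I[1,3], I[3,3], I[3,4]^2. HN layers by μ_θ (3 steps, strictly decreasing):
  μ^(1)=7; μ^(2)=3/2; μ^(3)=-4

((0, 0, 2, 0); (0, 0, 2, 2); (4, 1, 0, 0))


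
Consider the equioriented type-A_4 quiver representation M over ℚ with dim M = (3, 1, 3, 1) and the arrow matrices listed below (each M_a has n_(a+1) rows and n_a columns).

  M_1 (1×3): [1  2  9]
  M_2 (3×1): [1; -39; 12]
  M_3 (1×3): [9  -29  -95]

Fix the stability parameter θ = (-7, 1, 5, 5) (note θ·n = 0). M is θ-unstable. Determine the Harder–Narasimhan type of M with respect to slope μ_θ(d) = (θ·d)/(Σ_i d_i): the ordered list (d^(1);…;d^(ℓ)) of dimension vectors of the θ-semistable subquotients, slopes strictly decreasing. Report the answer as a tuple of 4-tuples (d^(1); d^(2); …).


Barcode: M ≅ I[1,1]^2, I[1,3], I[3,3], I[3,4]. HN layers by μ_θ (3 steps, strictly decreasing):
  μ^(1)=5; μ^(2)=1; μ^(3)=-7

((0, 0, 3, 1); (0, 1, 0, 0); (3, 0, 0, 0))


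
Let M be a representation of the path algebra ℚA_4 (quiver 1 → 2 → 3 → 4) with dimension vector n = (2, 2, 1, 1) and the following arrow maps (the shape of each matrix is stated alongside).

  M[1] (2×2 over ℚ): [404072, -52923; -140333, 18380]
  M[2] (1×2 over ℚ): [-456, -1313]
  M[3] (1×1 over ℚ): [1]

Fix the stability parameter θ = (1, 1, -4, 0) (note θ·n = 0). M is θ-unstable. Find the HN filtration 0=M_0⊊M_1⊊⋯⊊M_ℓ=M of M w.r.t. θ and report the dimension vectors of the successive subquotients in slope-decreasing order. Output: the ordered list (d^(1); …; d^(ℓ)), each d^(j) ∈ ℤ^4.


Interval decomposition of M: I[1,2], I[1,4].
HN type (ℓ=3): μ^(1)=1; μ^(2)=0; μ^(3)=-2/3

((1, 1, 0, 0); (0, 0, 0, 1); (1, 1, 1, 0))


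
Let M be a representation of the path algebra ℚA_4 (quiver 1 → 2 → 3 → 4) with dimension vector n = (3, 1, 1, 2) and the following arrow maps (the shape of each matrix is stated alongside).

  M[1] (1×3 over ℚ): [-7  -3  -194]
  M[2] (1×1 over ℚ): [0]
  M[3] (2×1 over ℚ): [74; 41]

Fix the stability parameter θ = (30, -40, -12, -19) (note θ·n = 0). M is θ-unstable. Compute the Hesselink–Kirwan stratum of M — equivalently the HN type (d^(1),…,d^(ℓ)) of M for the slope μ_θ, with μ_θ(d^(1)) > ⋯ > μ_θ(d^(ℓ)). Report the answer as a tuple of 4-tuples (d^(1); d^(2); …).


Via rank(M_{q-1}∘⋯∘M_p): M ≅ I[1,1]^2, I[1,2], I[3,4], I[4,4].
μ_θ-semistable layers: μ^(1)=30; μ^(2)=-5; μ^(3)=-31/2; μ^(4)=-19

((2, 0, 0, 0); (1, 1, 0, 0); (0, 0, 1, 1); (0, 0, 0, 1))


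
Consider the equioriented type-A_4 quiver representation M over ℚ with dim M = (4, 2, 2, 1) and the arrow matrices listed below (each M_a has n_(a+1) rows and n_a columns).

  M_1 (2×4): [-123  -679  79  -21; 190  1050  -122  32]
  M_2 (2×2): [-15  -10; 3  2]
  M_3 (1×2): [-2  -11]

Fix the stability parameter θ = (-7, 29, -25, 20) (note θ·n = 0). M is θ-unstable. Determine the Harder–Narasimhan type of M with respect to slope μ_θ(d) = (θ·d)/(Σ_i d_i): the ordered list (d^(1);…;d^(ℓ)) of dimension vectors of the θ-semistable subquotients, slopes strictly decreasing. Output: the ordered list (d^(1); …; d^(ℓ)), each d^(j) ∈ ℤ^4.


Interval decomposition of M: I[1,1]^2, I[1,2], I[1,4], I[3,3].
HN type (ℓ=5): μ^(1)=29; μ^(2)=20; μ^(3)=2; μ^(4)=-7; μ^(5)=-25

((0, 1, 0, 0); (0, 0, 0, 1); (0, 1, 1, 0); (4, 0, 0, 0); (0, 0, 1, 0))


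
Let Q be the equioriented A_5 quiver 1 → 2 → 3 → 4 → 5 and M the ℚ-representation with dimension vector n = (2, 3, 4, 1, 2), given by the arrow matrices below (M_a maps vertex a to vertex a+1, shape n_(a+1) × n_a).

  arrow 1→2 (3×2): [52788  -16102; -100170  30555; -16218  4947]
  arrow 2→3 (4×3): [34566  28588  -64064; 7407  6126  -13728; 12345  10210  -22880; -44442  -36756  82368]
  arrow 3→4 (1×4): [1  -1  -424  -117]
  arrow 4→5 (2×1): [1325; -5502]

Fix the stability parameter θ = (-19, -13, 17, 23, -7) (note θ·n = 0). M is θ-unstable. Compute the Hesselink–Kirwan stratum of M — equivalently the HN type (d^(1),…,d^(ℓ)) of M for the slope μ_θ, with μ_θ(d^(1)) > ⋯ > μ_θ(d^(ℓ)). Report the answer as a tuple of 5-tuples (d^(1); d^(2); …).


Via rank(M_{q-1}∘⋯∘M_p): M ≅ I[1,1], I[1,2], I[2,2], I[2,5], I[3,3]^3, I[5,5].
μ_θ-semistable layers: μ^(1)=17; μ^(2)=11; μ^(3)=-7; μ^(4)=-13; μ^(5)=-19

((0, 0, 3, 0, 0); (0, 0, 1, 1, 1); (0, 0, 0, 0, 1); (0, 3, 0, 0, 0); (2, 0, 0, 0, 0))


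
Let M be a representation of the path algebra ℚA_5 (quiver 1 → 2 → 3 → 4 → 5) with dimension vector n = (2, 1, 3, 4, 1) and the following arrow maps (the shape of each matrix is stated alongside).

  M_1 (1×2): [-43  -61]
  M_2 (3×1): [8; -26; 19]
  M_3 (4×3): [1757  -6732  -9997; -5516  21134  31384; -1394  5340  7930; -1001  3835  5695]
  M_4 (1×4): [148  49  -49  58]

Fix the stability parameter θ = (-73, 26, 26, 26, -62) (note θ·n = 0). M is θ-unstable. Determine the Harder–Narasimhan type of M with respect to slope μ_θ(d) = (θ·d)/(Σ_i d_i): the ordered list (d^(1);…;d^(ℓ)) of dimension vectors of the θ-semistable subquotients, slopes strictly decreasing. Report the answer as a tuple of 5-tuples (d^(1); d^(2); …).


Interval decomposition of M: I[1,1], I[1,4], I[3,3], I[3,4], I[4,4], I[4,5].
HN type (ℓ=3): μ^(1)=26; μ^(2)=-18; μ^(3)=-73

((0, 1, 3, 3, 0); (0, 0, 0, 1, 1); (2, 0, 0, 0, 0))


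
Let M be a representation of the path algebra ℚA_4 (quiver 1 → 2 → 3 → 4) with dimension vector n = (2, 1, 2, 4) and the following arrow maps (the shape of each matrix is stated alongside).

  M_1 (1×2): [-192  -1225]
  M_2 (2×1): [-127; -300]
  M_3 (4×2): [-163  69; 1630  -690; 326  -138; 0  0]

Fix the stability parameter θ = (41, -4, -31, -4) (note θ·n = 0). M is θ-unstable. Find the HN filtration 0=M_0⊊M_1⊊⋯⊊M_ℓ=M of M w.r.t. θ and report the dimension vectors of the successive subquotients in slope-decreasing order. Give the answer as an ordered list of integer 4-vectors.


Interval decomposition of M: I[1,1], I[1,4], I[3,3], I[4,4]^3.
HN type (ℓ=4): μ^(1)=41; μ^(2)=1/2; μ^(3)=-4; μ^(4)=-31

((1, 0, 0, 0); (1, 1, 1, 1); (0, 0, 0, 3); (0, 0, 1, 0))


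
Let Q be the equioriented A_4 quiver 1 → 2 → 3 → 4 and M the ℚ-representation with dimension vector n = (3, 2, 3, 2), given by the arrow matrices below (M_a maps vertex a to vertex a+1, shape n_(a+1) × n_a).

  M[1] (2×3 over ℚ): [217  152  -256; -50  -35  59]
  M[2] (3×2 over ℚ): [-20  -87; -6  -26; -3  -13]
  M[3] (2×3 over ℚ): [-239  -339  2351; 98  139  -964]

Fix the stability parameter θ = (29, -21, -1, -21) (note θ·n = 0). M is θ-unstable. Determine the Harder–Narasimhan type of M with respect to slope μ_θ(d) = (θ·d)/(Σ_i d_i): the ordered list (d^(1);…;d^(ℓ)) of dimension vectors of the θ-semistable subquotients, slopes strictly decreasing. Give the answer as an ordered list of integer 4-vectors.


Via rank(M_{q-1}∘⋯∘M_p): M ≅ I[1,1], I[1,3], I[1,4], I[3,4].
μ_θ-semistable layers: μ^(1)=29; μ^(2)=7/3; μ^(3)=-7/2; μ^(4)=-11

((1, 0, 0, 0); (1, 1, 1, 0); (1, 1, 1, 1); (0, 0, 1, 1))


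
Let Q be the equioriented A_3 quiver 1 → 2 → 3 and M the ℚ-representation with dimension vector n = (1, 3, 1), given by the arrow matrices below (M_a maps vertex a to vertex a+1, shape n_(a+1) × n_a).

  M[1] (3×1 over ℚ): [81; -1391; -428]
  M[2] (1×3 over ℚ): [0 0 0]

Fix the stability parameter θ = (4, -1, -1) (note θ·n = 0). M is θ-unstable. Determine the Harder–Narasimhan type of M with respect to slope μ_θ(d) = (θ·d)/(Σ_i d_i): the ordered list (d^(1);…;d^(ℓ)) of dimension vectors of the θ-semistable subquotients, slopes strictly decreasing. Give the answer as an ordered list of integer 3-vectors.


Via rank(M_{q-1}∘⋯∘M_p): M ≅ I[1,2], I[2,2]^2, I[3,3].
μ_θ-semistable layers: μ^(1)=3/2; μ^(2)=-1

((1, 1, 0); (0, 2, 1))


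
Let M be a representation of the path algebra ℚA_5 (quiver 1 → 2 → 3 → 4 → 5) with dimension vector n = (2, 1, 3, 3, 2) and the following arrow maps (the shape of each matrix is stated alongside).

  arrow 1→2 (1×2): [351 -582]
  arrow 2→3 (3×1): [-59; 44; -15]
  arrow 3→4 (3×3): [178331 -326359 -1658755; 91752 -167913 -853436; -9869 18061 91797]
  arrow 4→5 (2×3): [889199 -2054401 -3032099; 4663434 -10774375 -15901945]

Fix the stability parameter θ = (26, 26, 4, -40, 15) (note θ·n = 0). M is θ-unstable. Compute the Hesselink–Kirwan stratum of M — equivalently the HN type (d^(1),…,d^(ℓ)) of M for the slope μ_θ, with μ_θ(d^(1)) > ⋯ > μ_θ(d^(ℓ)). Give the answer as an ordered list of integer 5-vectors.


Barcode: M ≅ I[1,1], I[1,3], I[3,5]^2, I[4,4]. HN layers by μ_θ (5 steps, strictly decreasing):
  μ^(1)=26; μ^(2)=56/3; μ^(3)=15; μ^(4)=-18; μ^(5)=-40

((1, 0, 0, 0, 0); (1, 1, 1, 0, 0); (0, 0, 0, 0, 2); (0, 0, 2, 2, 0); (0, 0, 0, 1, 0))


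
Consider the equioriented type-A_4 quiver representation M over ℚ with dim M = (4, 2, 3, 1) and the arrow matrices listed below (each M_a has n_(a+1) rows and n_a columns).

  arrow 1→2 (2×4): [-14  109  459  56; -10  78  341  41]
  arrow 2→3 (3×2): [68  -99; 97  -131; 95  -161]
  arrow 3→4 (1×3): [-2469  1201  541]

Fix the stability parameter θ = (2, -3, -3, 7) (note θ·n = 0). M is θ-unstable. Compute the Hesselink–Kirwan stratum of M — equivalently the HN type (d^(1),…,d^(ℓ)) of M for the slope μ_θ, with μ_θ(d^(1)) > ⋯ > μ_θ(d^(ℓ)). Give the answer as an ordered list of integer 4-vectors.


Barcode: M ≅ I[1,1]^2, I[1,3], I[1,4], I[3,3]. HN layers by μ_θ (4 steps, strictly decreasing):
  μ^(1)=7; μ^(2)=2; μ^(3)=-4/3; μ^(4)=-3

((0, 0, 0, 1); (2, 0, 0, 0); (2, 2, 2, 0); (0, 0, 1, 0))


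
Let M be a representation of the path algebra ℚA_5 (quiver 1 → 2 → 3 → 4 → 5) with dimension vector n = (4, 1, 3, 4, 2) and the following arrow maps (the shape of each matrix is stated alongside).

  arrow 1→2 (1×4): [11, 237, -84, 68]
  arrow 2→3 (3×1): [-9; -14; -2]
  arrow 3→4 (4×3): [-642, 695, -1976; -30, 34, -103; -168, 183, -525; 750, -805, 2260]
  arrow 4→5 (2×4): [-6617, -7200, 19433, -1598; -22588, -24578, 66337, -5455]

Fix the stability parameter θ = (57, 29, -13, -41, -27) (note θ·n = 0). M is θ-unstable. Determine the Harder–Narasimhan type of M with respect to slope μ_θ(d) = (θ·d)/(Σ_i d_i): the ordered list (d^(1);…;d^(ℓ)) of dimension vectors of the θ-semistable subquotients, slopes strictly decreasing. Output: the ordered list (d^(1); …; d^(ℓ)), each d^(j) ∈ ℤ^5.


Interval decomposition of M: I[1,1]^3, I[1,3], I[3,4], I[3,5], I[4,4], I[4,5].
HN type (ℓ=4): μ^(1)=57; μ^(2)=73/3; μ^(3)=-27; μ^(4)=-41

((3, 0, 0, 0, 0); (1, 1, 1, 0, 0); (0, 0, 2, 2, 2); (0, 0, 0, 2, 0))


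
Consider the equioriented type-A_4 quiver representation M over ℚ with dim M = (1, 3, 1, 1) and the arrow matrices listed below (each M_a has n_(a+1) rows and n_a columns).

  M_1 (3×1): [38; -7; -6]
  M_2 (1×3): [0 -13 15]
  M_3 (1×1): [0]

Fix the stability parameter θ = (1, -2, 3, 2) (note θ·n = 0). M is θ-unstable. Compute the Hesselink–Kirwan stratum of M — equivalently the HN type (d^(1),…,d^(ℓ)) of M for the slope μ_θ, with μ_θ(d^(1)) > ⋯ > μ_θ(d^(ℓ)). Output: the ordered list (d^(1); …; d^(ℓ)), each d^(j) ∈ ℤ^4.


Interval decomposition of M: I[1,3], I[2,2]^2, I[4,4].
HN type (ℓ=4): μ^(1)=3; μ^(2)=2; μ^(3)=-1/2; μ^(4)=-2

((0, 0, 1, 0); (0, 0, 0, 1); (1, 1, 0, 0); (0, 2, 0, 0))


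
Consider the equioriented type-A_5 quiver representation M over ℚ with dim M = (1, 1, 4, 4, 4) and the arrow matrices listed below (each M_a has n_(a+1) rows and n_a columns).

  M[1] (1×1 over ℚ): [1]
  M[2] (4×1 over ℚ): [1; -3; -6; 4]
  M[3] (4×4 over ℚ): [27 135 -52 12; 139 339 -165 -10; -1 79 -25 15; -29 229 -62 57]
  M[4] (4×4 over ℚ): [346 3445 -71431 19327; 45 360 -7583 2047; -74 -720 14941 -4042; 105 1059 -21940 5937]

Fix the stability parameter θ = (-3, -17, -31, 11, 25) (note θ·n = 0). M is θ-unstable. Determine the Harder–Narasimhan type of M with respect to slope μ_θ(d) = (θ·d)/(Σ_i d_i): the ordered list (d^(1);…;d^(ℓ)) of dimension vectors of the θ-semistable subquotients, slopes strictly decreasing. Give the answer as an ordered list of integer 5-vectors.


Interval decomposition of M: I[1,5], I[3,5]^3.
HN type (ℓ=4): μ^(1)=25; μ^(2)=11; μ^(3)=-17; μ^(4)=-31

((0, 0, 0, 0, 4); (0, 0, 0, 4, 0); (1, 1, 1, 0, 0); (0, 0, 3, 0, 0))


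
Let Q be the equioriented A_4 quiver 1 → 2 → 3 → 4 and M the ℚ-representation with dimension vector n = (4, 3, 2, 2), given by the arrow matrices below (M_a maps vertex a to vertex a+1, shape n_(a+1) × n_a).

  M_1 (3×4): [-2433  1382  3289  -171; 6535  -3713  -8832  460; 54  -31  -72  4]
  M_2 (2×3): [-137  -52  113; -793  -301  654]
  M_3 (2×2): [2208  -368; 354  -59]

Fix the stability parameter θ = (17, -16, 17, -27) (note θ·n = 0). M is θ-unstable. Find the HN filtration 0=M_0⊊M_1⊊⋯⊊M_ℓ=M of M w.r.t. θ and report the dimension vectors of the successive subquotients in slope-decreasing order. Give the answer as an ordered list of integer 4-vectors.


Interval decomposition of M: I[1,1], I[1,2], I[1,3], I[1,4], I[4,4].
HN type (ℓ=4): μ^(1)=17; μ^(2)=1/2; μ^(3)=-9/4; μ^(4)=-27

((1, 0, 1, 0); (2, 2, 0, 0); (1, 1, 1, 1); (0, 0, 0, 1))


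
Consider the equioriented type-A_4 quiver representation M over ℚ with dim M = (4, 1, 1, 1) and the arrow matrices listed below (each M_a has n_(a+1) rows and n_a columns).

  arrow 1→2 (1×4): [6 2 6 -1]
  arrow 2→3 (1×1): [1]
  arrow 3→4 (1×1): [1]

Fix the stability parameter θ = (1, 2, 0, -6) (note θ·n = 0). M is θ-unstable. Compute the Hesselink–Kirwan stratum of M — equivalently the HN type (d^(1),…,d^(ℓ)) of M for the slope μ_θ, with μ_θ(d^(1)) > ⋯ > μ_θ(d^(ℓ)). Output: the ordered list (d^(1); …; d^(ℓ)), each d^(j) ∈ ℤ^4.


Via rank(M_{q-1}∘⋯∘M_p): M ≅ I[1,1]^3, I[1,4].
μ_θ-semistable layers: μ^(1)=1; μ^(2)=-3/4

((3, 0, 0, 0); (1, 1, 1, 1))


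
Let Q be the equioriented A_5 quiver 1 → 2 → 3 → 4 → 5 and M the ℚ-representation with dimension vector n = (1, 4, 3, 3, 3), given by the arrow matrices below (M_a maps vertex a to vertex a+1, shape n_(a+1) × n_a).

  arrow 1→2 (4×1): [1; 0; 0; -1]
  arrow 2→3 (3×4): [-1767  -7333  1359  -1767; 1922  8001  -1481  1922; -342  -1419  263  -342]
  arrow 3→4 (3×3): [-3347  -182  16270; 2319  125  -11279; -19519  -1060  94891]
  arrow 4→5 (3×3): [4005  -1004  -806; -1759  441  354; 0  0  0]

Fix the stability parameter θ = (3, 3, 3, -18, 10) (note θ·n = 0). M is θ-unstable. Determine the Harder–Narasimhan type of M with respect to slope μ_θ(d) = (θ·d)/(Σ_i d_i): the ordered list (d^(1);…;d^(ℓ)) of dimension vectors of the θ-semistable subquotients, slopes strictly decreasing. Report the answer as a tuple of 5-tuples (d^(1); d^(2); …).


Via rank(M_{q-1}∘⋯∘M_p): M ≅ I[1,2], I[2,4], I[2,5]^2, I[5,5].
μ_θ-semistable layers: μ^(1)=10; μ^(2)=3; μ^(3)=-4

((0, 0, 0, 0, 3); (1, 1, 0, 0, 0); (0, 3, 3, 3, 0))


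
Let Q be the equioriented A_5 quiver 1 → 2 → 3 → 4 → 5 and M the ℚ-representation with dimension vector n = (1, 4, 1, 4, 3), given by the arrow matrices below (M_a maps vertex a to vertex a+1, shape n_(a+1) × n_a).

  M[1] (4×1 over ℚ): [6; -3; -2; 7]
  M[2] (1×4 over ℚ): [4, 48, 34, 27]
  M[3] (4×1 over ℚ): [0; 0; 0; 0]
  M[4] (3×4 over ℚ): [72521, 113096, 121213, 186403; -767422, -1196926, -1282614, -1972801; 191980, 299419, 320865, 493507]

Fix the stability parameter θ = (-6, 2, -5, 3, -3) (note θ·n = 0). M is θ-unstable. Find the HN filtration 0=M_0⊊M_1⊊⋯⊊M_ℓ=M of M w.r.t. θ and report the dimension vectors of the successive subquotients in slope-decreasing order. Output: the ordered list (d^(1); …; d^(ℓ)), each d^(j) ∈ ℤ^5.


Barcode: M ≅ I[1,3], I[2,2]^3, I[4,4], I[4,5]^3. HN layers by μ_θ (5 steps, strictly decreasing):
  μ^(1)=3; μ^(2)=2; μ^(3)=0; μ^(4)=-3/2; μ^(5)=-6

((0, 0, 0, 1, 0); (0, 3, 0, 0, 0); (0, 0, 0, 3, 3); (0, 1, 1, 0, 0); (1, 0, 0, 0, 0))


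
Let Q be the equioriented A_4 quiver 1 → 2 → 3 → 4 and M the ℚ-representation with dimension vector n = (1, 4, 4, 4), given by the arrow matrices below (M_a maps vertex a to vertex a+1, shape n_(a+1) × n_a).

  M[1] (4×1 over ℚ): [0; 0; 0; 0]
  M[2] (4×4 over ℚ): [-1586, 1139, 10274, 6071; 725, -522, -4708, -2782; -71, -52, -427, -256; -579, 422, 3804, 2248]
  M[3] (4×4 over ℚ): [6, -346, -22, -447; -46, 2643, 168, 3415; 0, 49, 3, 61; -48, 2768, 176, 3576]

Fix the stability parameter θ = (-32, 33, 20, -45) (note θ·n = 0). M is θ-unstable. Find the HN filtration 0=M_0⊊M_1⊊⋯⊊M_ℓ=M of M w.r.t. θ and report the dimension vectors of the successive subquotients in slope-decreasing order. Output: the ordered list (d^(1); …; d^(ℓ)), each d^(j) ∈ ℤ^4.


Via rank(M_{q-1}∘⋯∘M_p): M ≅ I[1,1], I[2,3], I[2,4]^3, I[4,4].
μ_θ-semistable layers: μ^(1)=53/2; μ^(2)=8/3; μ^(3)=-32; μ^(4)=-45

((0, 1, 1, 0); (0, 3, 3, 3); (1, 0, 0, 0); (0, 0, 0, 1))


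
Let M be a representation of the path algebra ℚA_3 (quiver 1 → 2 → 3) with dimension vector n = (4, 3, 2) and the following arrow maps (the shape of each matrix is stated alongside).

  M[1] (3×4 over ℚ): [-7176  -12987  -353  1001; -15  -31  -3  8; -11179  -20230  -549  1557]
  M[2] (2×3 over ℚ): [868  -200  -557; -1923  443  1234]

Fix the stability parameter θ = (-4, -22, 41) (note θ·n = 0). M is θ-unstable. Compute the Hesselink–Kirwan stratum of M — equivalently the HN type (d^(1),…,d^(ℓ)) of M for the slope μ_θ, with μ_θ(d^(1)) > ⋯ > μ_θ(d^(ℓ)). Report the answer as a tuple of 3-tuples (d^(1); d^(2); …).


Interval decomposition of M: I[1,1], I[1,2], I[1,3]^2.
HN type (ℓ=3): μ^(1)=41; μ^(2)=-4; μ^(3)=-13

((0, 0, 2); (1, 0, 0); (3, 3, 0))


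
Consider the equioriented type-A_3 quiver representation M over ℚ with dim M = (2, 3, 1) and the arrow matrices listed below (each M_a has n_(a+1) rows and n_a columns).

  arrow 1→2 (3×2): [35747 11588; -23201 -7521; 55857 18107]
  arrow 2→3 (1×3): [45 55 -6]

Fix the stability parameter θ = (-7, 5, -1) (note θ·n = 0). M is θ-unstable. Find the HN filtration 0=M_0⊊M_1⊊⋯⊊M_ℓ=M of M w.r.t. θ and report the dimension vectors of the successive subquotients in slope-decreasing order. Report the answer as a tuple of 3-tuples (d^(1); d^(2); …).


Interval decomposition of M: I[1,2], I[1,3], I[2,2].
HN type (ℓ=3): μ^(1)=5; μ^(2)=2; μ^(3)=-7

((0, 2, 0); (0, 1, 1); (2, 0, 0))


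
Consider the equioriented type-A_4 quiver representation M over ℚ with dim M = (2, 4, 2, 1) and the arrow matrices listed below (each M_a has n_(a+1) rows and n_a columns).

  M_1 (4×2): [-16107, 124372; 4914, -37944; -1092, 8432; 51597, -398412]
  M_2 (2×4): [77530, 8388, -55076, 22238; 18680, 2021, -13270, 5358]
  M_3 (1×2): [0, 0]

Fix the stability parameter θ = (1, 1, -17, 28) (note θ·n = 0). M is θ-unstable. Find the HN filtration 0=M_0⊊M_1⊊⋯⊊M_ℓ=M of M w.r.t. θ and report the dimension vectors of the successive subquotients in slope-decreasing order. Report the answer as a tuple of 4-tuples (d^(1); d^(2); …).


Via rank(M_{q-1}∘⋯∘M_p): M ≅ I[1,1], I[1,2], I[2,2], I[2,3]^2, I[4,4].
μ_θ-semistable layers: μ^(1)=28; μ^(2)=1; μ^(3)=-8

((0, 0, 0, 1); (2, 2, 0, 0); (0, 2, 2, 0))


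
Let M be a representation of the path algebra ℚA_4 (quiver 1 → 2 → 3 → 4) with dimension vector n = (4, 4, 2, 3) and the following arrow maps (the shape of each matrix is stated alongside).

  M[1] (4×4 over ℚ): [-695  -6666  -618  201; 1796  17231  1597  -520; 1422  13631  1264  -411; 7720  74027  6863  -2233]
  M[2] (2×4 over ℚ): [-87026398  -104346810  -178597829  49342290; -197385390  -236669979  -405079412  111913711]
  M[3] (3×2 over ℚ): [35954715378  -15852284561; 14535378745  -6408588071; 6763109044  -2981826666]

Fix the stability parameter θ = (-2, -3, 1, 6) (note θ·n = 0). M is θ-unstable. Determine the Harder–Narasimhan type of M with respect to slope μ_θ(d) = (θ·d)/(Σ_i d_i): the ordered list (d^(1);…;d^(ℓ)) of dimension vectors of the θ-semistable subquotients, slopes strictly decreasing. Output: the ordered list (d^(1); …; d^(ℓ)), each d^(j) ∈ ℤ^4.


Interval decomposition of M: I[1,2]^2, I[1,4]^2, I[4,4].
HN type (ℓ=3): μ^(1)=6; μ^(2)=1; μ^(3)=-5/2

((0, 0, 0, 3); (0, 0, 2, 0); (4, 4, 0, 0))


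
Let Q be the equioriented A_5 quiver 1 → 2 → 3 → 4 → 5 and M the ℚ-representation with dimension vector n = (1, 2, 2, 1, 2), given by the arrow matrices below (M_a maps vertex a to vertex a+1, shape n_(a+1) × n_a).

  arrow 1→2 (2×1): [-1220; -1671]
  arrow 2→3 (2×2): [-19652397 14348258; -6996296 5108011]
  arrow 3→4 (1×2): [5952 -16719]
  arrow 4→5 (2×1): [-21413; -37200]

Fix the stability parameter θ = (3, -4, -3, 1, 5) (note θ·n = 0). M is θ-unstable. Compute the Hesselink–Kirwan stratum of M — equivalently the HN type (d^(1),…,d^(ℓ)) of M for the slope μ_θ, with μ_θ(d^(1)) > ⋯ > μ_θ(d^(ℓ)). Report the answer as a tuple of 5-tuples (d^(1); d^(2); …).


Interval decomposition of M: I[1,5], I[2,3], I[5,5].
HN type (ℓ=5): μ^(1)=5; μ^(2)=1; μ^(3)=-4/3; μ^(4)=-3; μ^(5)=-4

((0, 0, 0, 0, 2); (0, 0, 0, 1, 0); (1, 1, 1, 0, 0); (0, 0, 1, 0, 0); (0, 1, 0, 0, 0))


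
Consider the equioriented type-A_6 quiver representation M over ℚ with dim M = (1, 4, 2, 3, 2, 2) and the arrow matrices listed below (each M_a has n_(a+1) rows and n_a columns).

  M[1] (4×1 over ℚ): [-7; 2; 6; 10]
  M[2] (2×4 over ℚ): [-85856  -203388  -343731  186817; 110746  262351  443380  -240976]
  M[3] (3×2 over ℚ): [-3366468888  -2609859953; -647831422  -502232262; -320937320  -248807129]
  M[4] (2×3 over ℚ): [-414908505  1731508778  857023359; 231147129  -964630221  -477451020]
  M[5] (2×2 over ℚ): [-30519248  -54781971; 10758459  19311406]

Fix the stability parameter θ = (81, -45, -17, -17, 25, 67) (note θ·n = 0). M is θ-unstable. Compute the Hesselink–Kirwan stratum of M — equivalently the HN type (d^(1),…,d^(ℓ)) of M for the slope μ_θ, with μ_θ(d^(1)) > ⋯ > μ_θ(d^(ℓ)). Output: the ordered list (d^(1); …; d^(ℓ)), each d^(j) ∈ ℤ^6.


Interval decomposition of M: I[1,2], I[2,2], I[2,4], I[2,6], I[4,6].
HN type (ℓ=5): μ^(1)=67; μ^(2)=25; μ^(3)=18; μ^(4)=-17; μ^(5)=-45

((0, 0, 0, 0, 0, 2); (0, 0, 0, 0, 2, 0); (1, 1, 0, 0, 0, 0); (0, 0, 2, 3, 0, 0); (0, 3, 0, 0, 0, 0))


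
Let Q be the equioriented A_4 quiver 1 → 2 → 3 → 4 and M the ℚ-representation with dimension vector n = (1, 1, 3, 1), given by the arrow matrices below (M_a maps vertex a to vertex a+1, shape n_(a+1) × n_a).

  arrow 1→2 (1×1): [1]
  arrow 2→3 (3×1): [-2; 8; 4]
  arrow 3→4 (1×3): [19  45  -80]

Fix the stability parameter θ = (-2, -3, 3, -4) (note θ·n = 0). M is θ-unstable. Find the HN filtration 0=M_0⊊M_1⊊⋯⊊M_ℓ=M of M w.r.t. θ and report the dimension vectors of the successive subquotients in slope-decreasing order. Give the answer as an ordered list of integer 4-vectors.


Barcode: M ≅ I[1,4], I[3,3]^2. HN layers by μ_θ (3 steps, strictly decreasing):
  μ^(1)=3; μ^(2)=-1/2; μ^(3)=-5/2

((0, 0, 2, 0); (0, 0, 1, 1); (1, 1, 0, 0))


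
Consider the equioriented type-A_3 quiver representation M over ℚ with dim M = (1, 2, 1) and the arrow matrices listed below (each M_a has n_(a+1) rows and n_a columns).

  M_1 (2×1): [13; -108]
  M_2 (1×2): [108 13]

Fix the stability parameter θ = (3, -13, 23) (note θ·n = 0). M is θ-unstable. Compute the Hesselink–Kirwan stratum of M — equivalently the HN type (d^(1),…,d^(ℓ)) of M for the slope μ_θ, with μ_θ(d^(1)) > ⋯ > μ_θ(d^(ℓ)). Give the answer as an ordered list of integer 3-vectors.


Barcode: M ≅ I[1,2], I[2,3]. HN layers by μ_θ (3 steps, strictly decreasing):
  μ^(1)=23; μ^(2)=-5; μ^(3)=-13

((0, 0, 1); (1, 1, 0); (0, 1, 0))


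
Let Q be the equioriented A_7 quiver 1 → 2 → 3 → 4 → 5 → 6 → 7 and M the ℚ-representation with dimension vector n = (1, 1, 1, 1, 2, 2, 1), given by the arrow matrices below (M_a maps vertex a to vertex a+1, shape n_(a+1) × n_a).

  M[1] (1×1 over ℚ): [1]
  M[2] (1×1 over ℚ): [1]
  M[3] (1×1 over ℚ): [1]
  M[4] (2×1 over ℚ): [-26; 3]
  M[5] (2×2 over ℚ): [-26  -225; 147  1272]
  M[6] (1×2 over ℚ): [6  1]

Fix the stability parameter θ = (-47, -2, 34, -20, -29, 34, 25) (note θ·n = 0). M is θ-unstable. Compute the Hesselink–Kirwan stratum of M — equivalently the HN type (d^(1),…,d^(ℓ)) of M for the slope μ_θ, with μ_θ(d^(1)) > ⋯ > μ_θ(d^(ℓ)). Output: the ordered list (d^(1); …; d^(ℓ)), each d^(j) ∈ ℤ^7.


Via rank(M_{q-1}∘⋯∘M_p): M ≅ I[1,6], I[5,7].
μ_θ-semistable layers: μ^(1)=34; μ^(2)=59/2; μ^(3)=-17/4; μ^(4)=-29; μ^(5)=-47

((0, 0, 0, 0, 0, 1, 0); (0, 0, 0, 0, 0, 1, 1); (0, 1, 1, 1, 1, 0, 0); (0, 0, 0, 0, 1, 0, 0); (1, 0, 0, 0, 0, 0, 0))


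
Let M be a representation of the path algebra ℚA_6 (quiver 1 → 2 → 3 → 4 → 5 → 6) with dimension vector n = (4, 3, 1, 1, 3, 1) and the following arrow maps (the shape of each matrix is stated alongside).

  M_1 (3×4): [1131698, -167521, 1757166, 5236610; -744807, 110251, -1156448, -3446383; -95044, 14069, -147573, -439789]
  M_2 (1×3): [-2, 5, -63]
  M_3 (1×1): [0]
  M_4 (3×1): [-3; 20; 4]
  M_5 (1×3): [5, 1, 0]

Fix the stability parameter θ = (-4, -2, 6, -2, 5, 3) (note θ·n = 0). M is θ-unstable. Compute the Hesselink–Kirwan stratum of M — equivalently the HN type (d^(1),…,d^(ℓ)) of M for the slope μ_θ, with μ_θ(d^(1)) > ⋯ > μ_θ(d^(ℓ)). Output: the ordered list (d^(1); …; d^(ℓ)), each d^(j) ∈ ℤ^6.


Barcode: M ≅ I[1,1], I[1,2]^2, I[1,3], I[4,6], I[5,5]^2. HN layers by μ_θ (5 steps, strictly decreasing):
  μ^(1)=6; μ^(2)=5; μ^(3)=4; μ^(4)=-2; μ^(5)=-4

((0, 0, 1, 0, 0, 0); (0, 0, 0, 0, 2, 0); (0, 0, 0, 0, 1, 1); (0, 3, 0, 1, 0, 0); (4, 0, 0, 0, 0, 0))


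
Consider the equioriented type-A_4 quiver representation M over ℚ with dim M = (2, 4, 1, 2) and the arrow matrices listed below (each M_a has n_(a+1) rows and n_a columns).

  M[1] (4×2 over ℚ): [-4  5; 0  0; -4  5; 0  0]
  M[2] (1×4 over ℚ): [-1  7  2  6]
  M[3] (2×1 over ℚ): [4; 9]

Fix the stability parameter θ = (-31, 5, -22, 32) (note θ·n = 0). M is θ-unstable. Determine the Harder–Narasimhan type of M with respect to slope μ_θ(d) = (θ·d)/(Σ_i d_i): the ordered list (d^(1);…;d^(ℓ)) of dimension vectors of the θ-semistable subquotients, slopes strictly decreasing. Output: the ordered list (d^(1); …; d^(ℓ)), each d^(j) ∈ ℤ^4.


Barcode: M ≅ I[1,1], I[1,4], I[2,2]^3, I[4,4]. HN layers by μ_θ (4 steps, strictly decreasing):
  μ^(1)=32; μ^(2)=5; μ^(3)=-17/2; μ^(4)=-31

((0, 0, 0, 2); (0, 3, 0, 0); (0, 1, 1, 0); (2, 0, 0, 0))
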